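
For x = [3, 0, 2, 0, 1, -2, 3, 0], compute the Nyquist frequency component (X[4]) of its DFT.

X[4] = Σ(n=0 to 7) x[n] · ω_8^(4n) where ω_8 = e^(-2πi/8)
= (3)·ω_8^0 + (0)·ω_8^4 + (2)·ω_8^8 + (0)·ω_8^12 + (1)·ω_8^16 + (-2)·ω_8^20 + (3)·ω_8^24 + (0)·ω_8^28

X[4] = 11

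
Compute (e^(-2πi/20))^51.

Since ω_20^20 = 1, powers reduce modulo 20.
51 mod 20 = 11
So ω_20^51 = ω_20^11 = e^(-2πi·11/20)

ω_20^51 = ω_20^11 = -0.9511+0.3090i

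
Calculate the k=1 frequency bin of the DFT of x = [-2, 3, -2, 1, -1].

X[1] = Σ(n=0 to 4) x[n] · ω_5^(1n) where ω_5 = e^(-2πi/5)
= (-2)·ω_5^0 + (3)·ω_5^1 + (-2)·ω_5^2 + (1)·ω_5^3 + (-1)·ω_5^4

X[1] = -0.5729-2.0409i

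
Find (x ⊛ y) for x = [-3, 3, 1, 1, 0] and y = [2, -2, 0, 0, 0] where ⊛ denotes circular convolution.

(x ⊛ y)[n] = Σ(m=0 to 4) x[m] · y[(n-m) mod 5]

Computing each output sample:
(x ⊛ y)[0] = -6
(x ⊛ y)[1] = 12
(x ⊛ y)[2] = -4
(x ⊛ y)[3] = 0
(x ⊛ y)[4] = -2

x ⊛ y = [-6, 12, -4, 0, -2]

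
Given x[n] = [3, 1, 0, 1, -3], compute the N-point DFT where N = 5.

X[k] = Σ(n=0 to 4) x[n] · ω_5^(nk)
where ω_5 = e^(-2πi/5)

Computing each X[k]:
X[0] = 2
X[1] = 1.5729-3.2164i
X[2] = 4.9271-3.3022i
X[3] = 4.9271+3.3022i
X[4] = 1.5729+3.2164i

X = [2, 1.5729-3.2164i, 4.9271-3.3022i, 4.9271+3.3022i, 1.5729+3.2164i]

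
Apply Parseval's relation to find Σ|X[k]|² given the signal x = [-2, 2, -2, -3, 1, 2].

Parseval: Σ|x[n]|² = (1/N)Σ|X[k]|², so Σ|X[k]|² = N·Σ|x[n]|² = 6·26.0000

Σ|X[k]|² = N·Σ|x[n]|² = 6·26.0000 = 156.0000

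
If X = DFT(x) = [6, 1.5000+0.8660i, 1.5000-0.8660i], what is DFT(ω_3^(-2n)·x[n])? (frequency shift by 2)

Modulation property: DFT(ω_3^(-2n)·x[n]) = X[(k-2) mod 3], so circularly shift X by 2 positions.

X[k-2] = [1.5000+0.8660i, 1.5000-0.8660i, 6]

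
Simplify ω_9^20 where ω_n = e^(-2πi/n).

Since ω_9^9 = 1, powers reduce modulo 9.
20 mod 9 = 2
So ω_9^20 = ω_9^2 = e^(-2πi·2/9)

ω_9^20 = ω_9^2 = 0.1736-0.9848i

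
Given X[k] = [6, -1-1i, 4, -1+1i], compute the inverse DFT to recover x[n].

x[n] = (1/4) Σ(k=0 to 3) X[k] · e^(2πikn/4)

Computing each x[n]:
x[0] = 2
x[1] = 1
x[2] = 3
x[3] = 0

x = [2, 1, 3, 0]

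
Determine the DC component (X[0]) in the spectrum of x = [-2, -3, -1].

X[0] = Σ(n=0 to 2) x[n] · ω_3^0 = Σ x[n]
= (-2) + (-3) + (-1)

X[0] = -6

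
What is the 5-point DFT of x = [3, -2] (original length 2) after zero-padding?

Original 2-point DFT: [1, 5]
Zero-padded 5-point DFT provides frequency interpolation.

DFT_5([x, 0, ...]) = [1, 2.3820+1.9021i, 4.6180+1.1756i, 4.6180-1.1756i, 2.3820-1.9021i]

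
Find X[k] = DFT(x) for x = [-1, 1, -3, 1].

X[k] = Σ(n=0 to 3) x[n] · ω_4^(nk)
where ω_4 = e^(-2πi/4)

Computing each X[k]:
X[0] = -2
X[1] = 2
X[2] = -6
X[3] = 2

X = [-2, 2, -6, 2]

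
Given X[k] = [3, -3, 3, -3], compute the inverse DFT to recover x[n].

x[n] = (1/4) Σ(k=0 to 3) X[k] · e^(2πikn/4)

Computing each x[n]:
x[0] = 0
x[1] = 0
x[2] = 3
x[3] = 0

x = [0, 0, 3, 0]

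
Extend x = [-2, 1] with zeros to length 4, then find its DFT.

Original 2-point DFT: [-1, -3]
Zero-padded 4-point DFT provides frequency interpolation.

DFT_4([x, 0, ...]) = [-1, -2-1i, -3, -2+1i]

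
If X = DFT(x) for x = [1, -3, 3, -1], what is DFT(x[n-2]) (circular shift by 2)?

Time shift by 2: X_shifted[k] = ω_4^(2k) · X[k]
Shifted x = [3, -1, 1, -3]

DFT(x[n-2]) = [0, 2-2i, 8, 2+2i]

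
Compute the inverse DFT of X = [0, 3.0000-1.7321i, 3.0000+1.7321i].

x[n] = (1/3) Σ(k=0 to 2) X[k] · e^(2πikn/3)

Computing each x[n]:
x[0] = 2
x[1] = 0
x[2] = -2

x = [2, 0, -2]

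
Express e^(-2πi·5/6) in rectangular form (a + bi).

ω_6^5 = e^(-2πi·5/6)
= cos(-2π·5/6) + i·sin(-2π·5/6)
= cos(-10π/6) + i·sin(-10π/6)

ω_6^5 = cos(-10π/6) + i·sin(-10π/6) = 0.5000+0.8660i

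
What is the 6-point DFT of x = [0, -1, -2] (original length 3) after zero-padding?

Original 3-point DFT: [-3, 1.5000-0.8660i, 1.5000+0.8660i]
Zero-padded 6-point DFT provides frequency interpolation.

DFT_6([x, 0, ...]) = [-3, 0.5000+2.5981i, 1.5000-0.8660i, -1, 1.5000+0.8660i, 0.5000-2.5981i]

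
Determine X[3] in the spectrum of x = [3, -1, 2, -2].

X[3] = Σ(n=0 to 3) x[n] · ω_4^(3n) where ω_4 = e^(-2πi/4)
= (3)·ω_4^0 + (-1)·ω_4^3 + (2)·ω_4^6 + (-2)·ω_4^9

X[3] = 1+1i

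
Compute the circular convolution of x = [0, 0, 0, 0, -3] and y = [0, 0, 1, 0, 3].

(x ⊛ y)[n] = Σ(m=0 to 4) x[m] · y[(n-m) mod 5]

Computing each output sample:
(x ⊛ y)[0] = 0
(x ⊛ y)[1] = -3
(x ⊛ y)[2] = 0
(x ⊛ y)[3] = -9
(x ⊛ y)[4] = 0

x ⊛ y = [0, -3, 0, -9, 0]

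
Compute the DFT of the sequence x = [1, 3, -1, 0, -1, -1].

X[k] = Σ(n=0 to 5) x[n] · ω_6^(nk)
where ω_6 = e^(-2πi/6)

Computing each X[k]:
X[0] = 1
X[1] = 3.0000-3.4641i
X[2] = 1.0000-3.4641i
X[3] = -3
X[4] = 1.0000+3.4641i
X[5] = 3.0000+3.4641i

X = [1, 3.0000-3.4641i, 1.0000-3.4641i, -3, 1.0000+3.4641i, 3.0000+3.4641i]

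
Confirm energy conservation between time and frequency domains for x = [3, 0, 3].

Time domain:
Σ|x[n]|² = |3|² + |0|² + |3|² = 18.0000

Frequency domain:
(1/3)Σ|X[k]|² = (1/3)(|6|² + |1.5000+2.5981i|² + |1.5000-2.5981i|²) = (1/3)·54.0000 = 18.0000

Both sides agree, confirming Parseval's theorem.

Σ|x[n]|² = (1/N)Σ|X[k]|² = 18.0000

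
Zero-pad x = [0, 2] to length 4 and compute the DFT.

Original 2-point DFT: [2, -2]
Zero-padded 4-point DFT provides frequency interpolation.

DFT_4([x, 0, ...]) = [2, -2i, -2, 2i]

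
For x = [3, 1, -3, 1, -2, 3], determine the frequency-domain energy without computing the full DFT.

Parseval: Σ|x[n]|² = (1/N)Σ|X[k]|², so Σ|X[k]|² = N·Σ|x[n]|² = 6·33.0000

Σ|X[k]|² = N·Σ|x[n]|² = 6·33.0000 = 198.0000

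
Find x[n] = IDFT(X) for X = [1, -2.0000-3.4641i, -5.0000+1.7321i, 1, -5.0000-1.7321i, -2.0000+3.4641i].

x[n] = (1/6) Σ(k=0 to 5) X[k] · e^(2πikn/6)

Computing each x[n]:
x[0] = -2
x[1] = 1
x[2] = 3
x[3] = -1
x[4] = 0
x[5] = 0

x = [-2, 1, 3, -1, 0, 0]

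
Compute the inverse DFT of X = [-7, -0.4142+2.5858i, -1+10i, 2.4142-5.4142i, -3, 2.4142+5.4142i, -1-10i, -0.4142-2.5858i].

x[n] = (1/8) Σ(k=0 to 7) X[k] · e^(2πikn/8)

Computing each x[n]:
x[0] = -1
x[1] = -3
x[2] = -3
x[3] = 3
x[4] = -2
x[5] = -3
x[6] = 1
x[7] = 1

x = [-1, -3, -3, 3, -2, -3, 1, 1]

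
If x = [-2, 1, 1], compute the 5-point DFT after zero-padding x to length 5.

Original 3-point DFT: [0, -3, -3]
Zero-padded 5-point DFT provides frequency interpolation.

DFT_5([x, 0, ...]) = [0, -2.5000-1.5388i, -2.5000+0.3633i, -2.5000-0.3633i, -2.5000+1.5388i]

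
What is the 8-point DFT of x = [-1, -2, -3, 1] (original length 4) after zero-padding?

Original 4-point DFT: [-5, 2+3i, -3, 2-3i]
Zero-padded 8-point DFT provides frequency interpolation.

DFT_8([x, 0, ...]) = [-5, -3.1213+3.7071i, 2+3i, 1.1213-2.2929i, -3, 1.1213+2.2929i, 2-3i, -3.1213-3.7071i]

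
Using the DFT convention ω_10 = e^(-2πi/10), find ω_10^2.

ω_10^2 = e^(-2πi·2/10)
= cos(-2π·2/10) + i·sin(-2π·2/10)
= cos(-4π/10) + i·sin(-4π/10)

ω_10^2 = cos(-4π/10) + i·sin(-4π/10) = 0.3090-0.9511i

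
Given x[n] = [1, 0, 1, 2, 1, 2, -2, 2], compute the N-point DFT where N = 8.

X[k] = Σ(n=0 to 7) x[n] · ω_8^(nk)
where ω_8 = e^(-2πi/8)

Computing each X[k]:
X[0] = 7
X[1] = -1.4142-1.5858i
X[2] = 3+2i
X[3] = 1.4142+4.4142i
X[4] = -5
X[5] = 1.4142-4.4142i
X[6] = 3-2i
X[7] = -1.4142+1.5858i

X = [7, -1.4142-1.5858i, 3+2i, 1.4142+4.4142i, -5, 1.4142-4.4142i, 3-2i, -1.4142+1.5858i]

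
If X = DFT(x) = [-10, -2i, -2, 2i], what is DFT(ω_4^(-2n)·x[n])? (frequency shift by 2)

Modulation property: DFT(ω_4^(-2n)·x[n]) = X[(k-2) mod 4], so circularly shift X by 2 positions.

X[k-2] = [-2, 2i, -10, -2i]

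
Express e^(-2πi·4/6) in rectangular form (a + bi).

ω_6^4 = e^(-2πi·4/6)
= cos(-2π·4/6) + i·sin(-2π·4/6)
= cos(-8π/6) + i·sin(-8π/6)

ω_6^4 = cos(-8π/6) + i·sin(-8π/6) = -0.5000+0.8660i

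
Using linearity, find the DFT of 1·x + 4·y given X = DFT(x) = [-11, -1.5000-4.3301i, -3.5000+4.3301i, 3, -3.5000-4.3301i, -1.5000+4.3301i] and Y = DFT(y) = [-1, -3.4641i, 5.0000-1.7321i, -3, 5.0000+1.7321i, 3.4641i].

By linearity: DFT(1x + 4y) = 1·DFT(x) + 4·DFT(y)
= 1·[-11, -1.5000-4.3301i, -3.5000+4.3301i, 3, -3.5000-4.3301i, -1.5000+4.3301i] + 4·[-1, -3.4641i, 5.0000-1.7321i, -3, 5.0000+1.7321i, 3.4641i]

Computing element-wise:
Z[0] = 1·(-11) + 4·(-1) = -15
Z[1] = 1·(-1.5000-4.3301i) + 4·(-3.4641i) = -1.5000-18.1865i
Z[2] = 1·(-3.5000+4.3301i) + 4·(5.0000-1.7321i) = 16.5000-2.5983i
Z[3] = 1·(3) + 4·(-3) = -9
Z[4] = 1·(-3.5000-4.3301i) + 4·(5.0000+1.7321i) = 16.5000+2.5983i
Z[5] = 1·(-1.5000+4.3301i) + 4·(3.4641i) = -1.5000+18.1865i

DFT(1x + 4y) = 1·X + 4·Y = [-15, -1.5000-18.1865i, 16.5000-2.5983i, -9, 16.5000+2.5983i, -1.5000+18.1865i]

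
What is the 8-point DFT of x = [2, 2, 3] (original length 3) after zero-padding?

Original 3-point DFT: [7, -0.5000+0.8660i, -0.5000-0.8660i]
Zero-padded 8-point DFT provides frequency interpolation.

DFT_8([x, 0, ...]) = [7, 3.4142-4.4142i, -1-2i, 0.5858+1.5858i, 3, 0.5858-1.5858i, -1+2i, 3.4142+4.4142i]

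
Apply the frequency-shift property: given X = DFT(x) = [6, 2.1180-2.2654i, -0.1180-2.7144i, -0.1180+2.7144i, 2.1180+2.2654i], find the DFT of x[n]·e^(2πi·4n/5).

Modulation property: DFT(ω_5^(-4n)·x[n]) = X[(k-4) mod 5], so circularly shift X by 4 positions.

X[k-4] = [2.1180-2.2654i, -0.1180-2.7144i, -0.1180+2.7144i, 2.1180+2.2654i, 6]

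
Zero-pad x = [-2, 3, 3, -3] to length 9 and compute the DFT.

Original 4-point DFT: [1, -5-6i, 1, -5+6i]
Zero-padded 9-point DFT provides frequency interpolation.

DFT_9([x, 0, ...]) = [1, 2.3191-2.2847i, -2.7981-6.5786i, -8, -1.0209+3.5004i, -1.0209-3.5004i, -8, -2.7981+6.5786i, 2.3191+2.2847i]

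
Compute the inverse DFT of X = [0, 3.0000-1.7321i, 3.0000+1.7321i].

x[n] = (1/3) Σ(k=0 to 2) X[k] · e^(2πikn/3)

Computing each x[n]:
x[0] = 2
x[1] = 0
x[2] = -2

x = [2, 0, -2]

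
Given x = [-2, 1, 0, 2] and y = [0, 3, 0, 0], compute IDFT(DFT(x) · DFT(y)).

(x ⊛ y)[n] = Σ(m=0 to 3) x[m] · y[(n-m) mod 4]

Computing each output sample:
(x ⊛ y)[0] = 6
(x ⊛ y)[1] = -6
(x ⊛ y)[2] = 3
(x ⊛ y)[3] = 0

x ⊛ y = [6, -6, 3, 0]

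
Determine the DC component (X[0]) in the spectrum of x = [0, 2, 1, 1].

X[0] = Σ(n=0 to 3) x[n] · ω_4^0 = Σ x[n]
= (0) + (2) + (1) + (1)

X[0] = 4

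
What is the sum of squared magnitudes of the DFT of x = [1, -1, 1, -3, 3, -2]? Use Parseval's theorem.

Parseval: Σ|x[n]|² = (1/N)Σ|X[k]|², so Σ|X[k]|² = N·Σ|x[n]|² = 6·25.0000

Σ|X[k]|² = N·Σ|x[n]|² = 6·25.0000 = 150.0000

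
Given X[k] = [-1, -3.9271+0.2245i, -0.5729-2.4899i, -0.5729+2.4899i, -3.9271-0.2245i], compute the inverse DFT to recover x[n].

x[n] = (1/5) Σ(k=0 to 4) X[k] · e^(2πikn/5)

Computing each x[n]:
x[0] = -2
x[1] = 0
x[2] = 0
x[3] = 2
x[4] = -1

x = [-2, 0, 0, 2, -1]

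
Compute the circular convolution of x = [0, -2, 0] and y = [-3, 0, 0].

(x ⊛ y)[n] = Σ(m=0 to 2) x[m] · y[(n-m) mod 3]

Computing each output sample:
(x ⊛ y)[0] = 0
(x ⊛ y)[1] = 6
(x ⊛ y)[2] = 0

x ⊛ y = [0, 6, 0]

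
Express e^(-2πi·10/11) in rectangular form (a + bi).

ω_11^10 = e^(-2πi·10/11)
= cos(-2π·10/11) + i·sin(-2π·10/11)
= cos(-20π/11) + i·sin(-20π/11)

ω_11^10 = cos(-20π/11) + i·sin(-20π/11) = 0.8413+0.5406i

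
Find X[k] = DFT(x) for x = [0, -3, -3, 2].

X[k] = Σ(n=0 to 3) x[n] · ω_4^(nk)
where ω_4 = e^(-2πi/4)

Computing each X[k]:
X[0] = -4
X[1] = 3+5i
X[2] = -2
X[3] = 3-5i

X = [-4, 3+5i, -2, 3-5i]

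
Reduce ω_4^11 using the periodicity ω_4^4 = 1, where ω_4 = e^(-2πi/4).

Since ω_4^4 = 1, powers reduce modulo 4.
11 mod 4 = 3
So ω_4^11 = ω_4^3 = e^(-2πi·3/4)

ω_4^11 = ω_4^3 = 1i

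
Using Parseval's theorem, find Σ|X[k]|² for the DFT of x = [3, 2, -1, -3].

Parseval: Σ|x[n]|² = (1/N)Σ|X[k]|², so Σ|X[k]|² = N·Σ|x[n]|² = 4·23.0000

Σ|X[k]|² = N·Σ|x[n]|² = 4·23.0000 = 92.0000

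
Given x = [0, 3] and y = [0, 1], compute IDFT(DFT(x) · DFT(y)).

(x ⊛ y)[n] = Σ(m=0 to 1) x[m] · y[(n-m) mod 2]

Computing each output sample:
(x ⊛ y)[0] = 3
(x ⊛ y)[1] = 0

x ⊛ y = [3, 0]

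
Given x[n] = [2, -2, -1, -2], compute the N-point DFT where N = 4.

X[k] = Σ(n=0 to 3) x[n] · ω_4^(nk)
where ω_4 = e^(-2πi/4)

Computing each X[k]:
X[0] = -3
X[1] = 3
X[2] = 5
X[3] = 3

X = [-3, 3, 5, 3]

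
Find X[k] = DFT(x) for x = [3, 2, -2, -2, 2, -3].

X[k] = Σ(n=0 to 5) x[n] · ω_6^(nk)
where ω_6 = e^(-2πi/6)

Computing each X[k]:
X[0] = 0
X[1] = 4.5000-0.8660i
X[2] = 1.5000-7.7942i
X[3] = 6
X[4] = 1.5000+7.7942i
X[5] = 4.5000+0.8660i

X = [0, 4.5000-0.8660i, 1.5000-7.7942i, 6, 1.5000+7.7942i, 4.5000+0.8660i]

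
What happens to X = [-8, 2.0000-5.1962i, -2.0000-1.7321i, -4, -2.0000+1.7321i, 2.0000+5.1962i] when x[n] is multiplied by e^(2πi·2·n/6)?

Modulation property: DFT(ω_6^(-2n)·x[n]) = X[(k-2) mod 6], so circularly shift X by 2 positions.

X[k-2] = [-2.0000+1.7321i, 2.0000+5.1962i, -8, 2.0000-5.1962i, -2.0000-1.7321i, -4]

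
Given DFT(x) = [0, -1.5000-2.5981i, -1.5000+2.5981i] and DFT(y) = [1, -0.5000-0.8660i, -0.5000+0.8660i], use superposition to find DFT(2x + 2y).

By linearity: DFT(2x + 2y) = 2·DFT(x) + 2·DFT(y)
= 2·[0, -1.5000-2.5981i, -1.5000+2.5981i] + 2·[1, -0.5000-0.8660i, -0.5000+0.8660i]

Computing element-wise:
Z[0] = 2·(0) + 2·(1) = 2
Z[1] = 2·(-1.5000-2.5981i) + 2·(-0.5000-0.8660i) = -4.0000-6.9282i
Z[2] = 2·(-1.5000+2.5981i) + 2·(-0.5000+0.8660i) = -4.0000+6.9282i

DFT(2x + 2y) = 2·X + 2·Y = [2, -4.0000-6.9282i, -4.0000+6.9282i]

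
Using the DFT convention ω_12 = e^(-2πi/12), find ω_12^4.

ω_12^4 = e^(-2πi·4/12)
= cos(-2π·4/12) + i·sin(-2π·4/12)
= cos(-8π/12) + i·sin(-8π/12)

ω_12^4 = cos(-8π/12) + i·sin(-8π/12) = -0.5000-0.8660i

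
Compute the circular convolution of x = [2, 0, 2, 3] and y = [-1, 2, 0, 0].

(x ⊛ y)[n] = Σ(m=0 to 3) x[m] · y[(n-m) mod 4]

Computing each output sample:
(x ⊛ y)[0] = 4
(x ⊛ y)[1] = 4
(x ⊛ y)[2] = -2
(x ⊛ y)[3] = 1

x ⊛ y = [4, 4, -2, 1]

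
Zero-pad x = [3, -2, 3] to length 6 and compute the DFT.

Original 3-point DFT: [4, 2.5000+4.3301i, 2.5000-4.3301i]
Zero-padded 6-point DFT provides frequency interpolation.

DFT_6([x, 0, ...]) = [4, 0.5000-0.8660i, 2.5000+4.3301i, 8, 2.5000-4.3301i, 0.5000+0.8660i]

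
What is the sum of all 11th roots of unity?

Sum of all nth roots of unity equals 0 for n > 1 (geometric series with r ≠ 1).

0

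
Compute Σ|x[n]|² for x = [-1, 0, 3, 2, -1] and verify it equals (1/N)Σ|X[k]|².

Time domain:
Σ|x[n]|² = |-1|² + |0|² + |3|² + |2|² + |-1|² = 15.0000

Frequency domain:
(1/5)Σ|X[k]|² = (1/5)(|3|² + |-5.3541-1.5388i|² + |1.3541+0.3633i|² + |1.3541-0.3633i|² + |-5.3541+1.5388i|²) = (1/5)·75.0000 = 15.0000

Both sides agree, confirming Parseval's theorem.

Σ|x[n]|² = (1/N)Σ|X[k]|² = 15.0000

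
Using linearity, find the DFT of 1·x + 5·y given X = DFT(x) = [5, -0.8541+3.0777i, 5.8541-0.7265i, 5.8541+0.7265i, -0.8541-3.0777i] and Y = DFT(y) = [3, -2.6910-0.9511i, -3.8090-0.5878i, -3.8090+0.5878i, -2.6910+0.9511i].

By linearity: DFT(1x + 5y) = 1·DFT(x) + 5·DFT(y)
= 1·[5, -0.8541+3.0777i, 5.8541-0.7265i, 5.8541+0.7265i, -0.8541-3.0777i] + 5·[3, -2.6910-0.9511i, -3.8090-0.5878i, -3.8090+0.5878i, -2.6910+0.9511i]

Computing element-wise:
Z[0] = 1·(5) + 5·(3) = 20
Z[1] = 1·(-0.8541+3.0777i) + 5·(-2.6910-0.9511i) = -14.3091-1.6778i
Z[2] = 1·(5.8541-0.7265i) + 5·(-3.8090-0.5878i) = -13.1909-3.6655i
Z[3] = 1·(5.8541+0.7265i) + 5·(-3.8090+0.5878i) = -13.1909+3.6655i
Z[4] = 1·(-0.8541-3.0777i) + 5·(-2.6910+0.9511i) = -14.3091+1.6778i

DFT(1x + 5y) = 1·X + 5·Y = [20, -14.3091-1.6778i, -13.1909-3.6655i, -13.1909+3.6655i, -14.3091+1.6778i]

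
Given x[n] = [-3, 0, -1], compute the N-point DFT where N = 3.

X[k] = Σ(n=0 to 2) x[n] · ω_3^(nk)
where ω_3 = e^(-2πi/3)

Computing each X[k]:
X[0] = -4
X[1] = -2.5000-0.8660i
X[2] = -2.5000+0.8660i

X = [-4, -2.5000-0.8660i, -2.5000+0.8660i]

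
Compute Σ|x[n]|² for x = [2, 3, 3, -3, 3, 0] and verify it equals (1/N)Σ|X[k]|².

Time domain:
Σ|x[n]|² = |2|² + |3|² + |3|² + |-3|² + |3|² + |0|² = 40.0000

Frequency domain:
(1/6)Σ|X[k]|² = (1/6)(|8|² + |3.5000-2.5981i|² + |-5.5000-2.5981i|² + |8|² + |-5.5000+2.5981i|² + |3.5000+2.5981i|²) = (1/6)·240.0000 = 40.0000

Both sides agree, confirming Parseval's theorem.

Σ|x[n]|² = (1/N)Σ|X[k]|² = 40.0000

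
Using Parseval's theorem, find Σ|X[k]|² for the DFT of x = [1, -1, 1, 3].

Parseval: Σ|x[n]|² = (1/N)Σ|X[k]|², so Σ|X[k]|² = N·Σ|x[n]|² = 4·12.0000

Σ|X[k]|² = N·Σ|x[n]|² = 4·12.0000 = 48.0000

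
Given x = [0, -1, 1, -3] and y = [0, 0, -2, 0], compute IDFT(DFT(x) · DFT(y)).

(x ⊛ y)[n] = Σ(m=0 to 3) x[m] · y[(n-m) mod 4]

Computing each output sample:
(x ⊛ y)[0] = -2
(x ⊛ y)[1] = 6
(x ⊛ y)[2] = 0
(x ⊛ y)[3] = 2

x ⊛ y = [-2, 6, 0, 2]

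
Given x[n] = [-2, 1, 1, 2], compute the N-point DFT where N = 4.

X[k] = Σ(n=0 to 3) x[n] · ω_4^(nk)
where ω_4 = e^(-2πi/4)

Computing each X[k]:
X[0] = 2
X[1] = -3+1i
X[2] = -4
X[3] = -3-1i

X = [2, -3+1i, -4, -3-1i]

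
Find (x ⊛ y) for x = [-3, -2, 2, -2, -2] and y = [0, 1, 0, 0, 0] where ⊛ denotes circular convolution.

(x ⊛ y)[n] = Σ(m=0 to 4) x[m] · y[(n-m) mod 5]

Computing each output sample:
(x ⊛ y)[0] = -2
(x ⊛ y)[1] = -3
(x ⊛ y)[2] = -2
(x ⊛ y)[3] = 2
(x ⊛ y)[4] = -2

x ⊛ y = [-2, -3, -2, 2, -2]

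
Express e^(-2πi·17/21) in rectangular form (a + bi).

ω_21^17 = e^(-2πi·17/21)
= cos(-2π·17/21) + i·sin(-2π·17/21)
= cos(-34π/21) + i·sin(-34π/21)

ω_21^17 = cos(-34π/21) + i·sin(-34π/21) = 0.3653+0.9309i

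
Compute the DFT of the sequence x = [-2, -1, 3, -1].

X[k] = Σ(n=0 to 3) x[n] · ω_4^(nk)
where ω_4 = e^(-2πi/4)

Computing each X[k]:
X[0] = -1
X[1] = -5
X[2] = 3
X[3] = -5

X = [-1, -5, 3, -5]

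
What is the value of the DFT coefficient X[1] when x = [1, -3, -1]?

X[1] = Σ(n=0 to 2) x[n] · ω_3^(1n) where ω_3 = e^(-2πi/3)
= (1)·ω_3^0 + (-3)·ω_3^1 + (-1)·ω_3^2

X[1] = 3.0000+1.7321i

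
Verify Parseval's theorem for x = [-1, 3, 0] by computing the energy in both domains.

Time domain:
Σ|x[n]|² = |-1|² + |3|² + |0|² = 10.0000

Frequency domain:
(1/3)Σ|X[k]|² = (1/3)(|2|² + |-2.5000-2.5981i|² + |-2.5000+2.5981i|²) = (1/3)·30.0000 = 10.0000

Both sides agree, confirming Parseval's theorem.

Σ|x[n]|² = (1/N)Σ|X[k]|² = 10.0000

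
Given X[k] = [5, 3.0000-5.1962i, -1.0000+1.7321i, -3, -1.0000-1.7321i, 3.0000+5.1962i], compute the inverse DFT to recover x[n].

x[n] = (1/6) Σ(k=0 to 5) X[k] · e^(2πikn/6)

Computing each x[n]:
x[0] = 1
x[1] = 3
x[2] = 2
x[3] = 0
x[4] = -2
x[5] = 1

x = [1, 3, 2, 0, -2, 1]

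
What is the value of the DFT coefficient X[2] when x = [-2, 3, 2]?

X[2] = Σ(n=0 to 2) x[n] · ω_3^(2n) where ω_3 = e^(-2πi/3)
= (-2)·ω_3^0 + (3)·ω_3^2 + (2)·ω_3^4

X[2] = -4.5000+0.8660i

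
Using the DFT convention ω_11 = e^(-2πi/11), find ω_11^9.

ω_11^9 = e^(-2πi·9/11)
= cos(-2π·9/11) + i·sin(-2π·9/11)
= cos(-18π/11) + i·sin(-18π/11)

ω_11^9 = cos(-18π/11) + i·sin(-18π/11) = 0.4154+0.9096i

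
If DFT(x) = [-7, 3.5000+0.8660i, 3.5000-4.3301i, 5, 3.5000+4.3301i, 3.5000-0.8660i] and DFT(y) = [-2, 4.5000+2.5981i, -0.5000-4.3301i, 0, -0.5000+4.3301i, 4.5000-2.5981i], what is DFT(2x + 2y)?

By linearity: DFT(2x + 2y) = 2·DFT(x) + 2·DFT(y)
= 2·[-7, 3.5000+0.8660i, 3.5000-4.3301i, 5, 3.5000+4.3301i, 3.5000-0.8660i] + 2·[-2, 4.5000+2.5981i, -0.5000-4.3301i, 0, -0.5000+4.3301i, 4.5000-2.5981i]

Computing element-wise:
Z[0] = 2·(-7) + 2·(-2) = -18
Z[1] = 2·(3.5000+0.8660i) + 2·(4.5000+2.5981i) = 16.0000+6.9282i
Z[2] = 2·(3.5000-4.3301i) + 2·(-0.5000-4.3301i) = 6.0000-17.3204i
Z[3] = 2·(5) + 2·(0) = 10
Z[4] = 2·(3.5000+4.3301i) + 2·(-0.5000+4.3301i) = 6.0000+17.3204i
Z[5] = 2·(3.5000-0.8660i) + 2·(4.5000-2.5981i) = 16.0000-6.9282i

DFT(2x + 2y) = 2·X + 2·Y = [-18, 16.0000+6.9282i, 6.0000-17.3204i, 10, 6.0000+17.3204i, 16.0000-6.9282i]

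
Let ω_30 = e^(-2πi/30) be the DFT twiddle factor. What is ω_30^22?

ω_30^22 = e^(-2πi·22/30)
= cos(-2π·22/30) + i·sin(-2π·22/30)
= cos(-44π/30) + i·sin(-44π/30)

ω_30^22 = cos(-44π/30) + i·sin(-44π/30) = -0.1045+0.9945i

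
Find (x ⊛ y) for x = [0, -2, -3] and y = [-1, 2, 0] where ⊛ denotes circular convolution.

(x ⊛ y)[n] = Σ(m=0 to 2) x[m] · y[(n-m) mod 3]

Computing each output sample:
(x ⊛ y)[0] = -6
(x ⊛ y)[1] = 2
(x ⊛ y)[2] = -1

x ⊛ y = [-6, 2, -1]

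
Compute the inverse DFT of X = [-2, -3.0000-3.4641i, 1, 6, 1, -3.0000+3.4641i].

x[n] = (1/6) Σ(k=0 to 5) X[k] · e^(2πikn/6)

Computing each x[n]:
x[0] = 0
x[1] = -1
x[2] = 2
x[3] = 0
x[4] = 0
x[5] = -3

x = [0, -1, 2, 0, 0, -3]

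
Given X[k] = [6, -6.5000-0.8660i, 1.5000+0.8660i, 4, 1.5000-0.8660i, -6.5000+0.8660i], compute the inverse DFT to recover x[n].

x[n] = (1/6) Σ(k=0 to 5) X[k] · e^(2πikn/6)

Computing each x[n]:
x[0] = 0
x[1] = -1
x[2] = 3
x[3] = 3
x[4] = 2
x[5] = -1

x = [0, -1, 3, 3, 2, -1]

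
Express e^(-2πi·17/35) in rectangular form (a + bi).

ω_35^17 = e^(-2πi·17/35)
= cos(-2π·17/35) + i·sin(-2π·17/35)
= cos(-34π/35) + i·sin(-34π/35)

ω_35^17 = cos(-34π/35) + i·sin(-34π/35) = -0.9960-0.0896i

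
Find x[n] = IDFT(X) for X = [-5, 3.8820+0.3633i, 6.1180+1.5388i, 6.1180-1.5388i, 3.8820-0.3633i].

x[n] = (1/5) Σ(k=0 to 4) X[k] · e^(2πikn/5)

Computing each x[n]:
x[0] = 3
x[1] = -3
x[2] = -1
x[3] = -2
x[4] = -2

x = [3, -3, -1, -2, -2]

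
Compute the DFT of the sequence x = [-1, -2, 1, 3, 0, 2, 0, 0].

X[k] = Σ(n=0 to 7) x[n] · ω_8^(nk)
where ω_8 = e^(-2πi/8)

Computing each X[k]:
X[0] = 3
X[1] = -5.9497-0.2929i
X[2] = -2+3i
X[3] = 3.9497+1.7071i
X[4] = -3
X[5] = 3.9497-1.7071i
X[6] = -2-3i
X[7] = -5.9497+0.2929i

X = [3, -5.9497-0.2929i, -2+3i, 3.9497+1.7071i, -3, 3.9497-1.7071i, -2-3i, -5.9497+0.2929i]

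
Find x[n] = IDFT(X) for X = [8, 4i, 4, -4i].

x[n] = (1/4) Σ(k=0 to 3) X[k] · e^(2πikn/4)

Computing each x[n]:
x[0] = 3
x[1] = -1
x[2] = 3
x[3] = 3

x = [3, -1, 3, 3]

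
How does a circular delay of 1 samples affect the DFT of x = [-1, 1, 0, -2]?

Time shift by 1: X_shifted[k] = ω_4^(1k) · X[k]
Shifted x = [-2, -1, 1, 0]

DFT(x[n-1]) = [-2, -3+1i, 0, -3-1i]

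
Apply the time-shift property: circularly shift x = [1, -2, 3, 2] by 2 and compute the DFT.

Time shift by 2: X_shifted[k] = ω_4^(2k) · X[k]
Shifted x = [3, 2, 1, -2]

DFT(x[n-2]) = [4, 2-4i, 4, 2+4i]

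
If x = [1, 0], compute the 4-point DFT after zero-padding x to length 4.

Original 2-point DFT: [1, 1]
Zero-padded 4-point DFT provides frequency interpolation.

DFT_4([x, 0, ...]) = [1, 1, 1, 1]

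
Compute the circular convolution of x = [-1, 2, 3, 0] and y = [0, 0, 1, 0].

(x ⊛ y)[n] = Σ(m=0 to 3) x[m] · y[(n-m) mod 4]

Computing each output sample:
(x ⊛ y)[0] = 3
(x ⊛ y)[1] = 0
(x ⊛ y)[2] = -1
(x ⊛ y)[3] = 2

x ⊛ y = [3, 0, -1, 2]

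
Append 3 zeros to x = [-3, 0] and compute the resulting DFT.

Original 2-point DFT: [-3, -3]
Zero-padded 5-point DFT provides frequency interpolation.

DFT_5([x, 0, ...]) = [-3, -3, -3, -3, -3]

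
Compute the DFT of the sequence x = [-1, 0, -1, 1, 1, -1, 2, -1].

X[k] = Σ(n=0 to 7) x[n] · ω_8^(nk)
where ω_8 = e^(-2πi/8)

Computing each X[k]:
X[0] = 0
X[1] = -2.7071+0.8787i
X[2] = -1+1i
X[3] = -1.2929-5.1213i
X[4] = 2
X[5] = -1.2929+5.1213i
X[6] = -1-1i
X[7] = -2.7071-0.8787i

X = [0, -2.7071+0.8787i, -1+1i, -1.2929-5.1213i, 2, -1.2929+5.1213i, -1-1i, -2.7071-0.8787i]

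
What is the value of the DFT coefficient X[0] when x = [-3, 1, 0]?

X[0] = Σ(n=0 to 2) x[n] · ω_3^0 = Σ x[n]
= (-3) + (1) + (0)

X[0] = -2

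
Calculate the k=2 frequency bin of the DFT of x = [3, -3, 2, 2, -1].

X[2] = Σ(n=0 to 4) x[n] · ω_5^(2n) where ω_5 = e^(-2πi/5)
= (3)·ω_5^0 + (-3)·ω_5^2 + (2)·ω_5^4 + (2)·ω_5^6 + (-1)·ω_5^8

X[2] = 7.4721+1.1756i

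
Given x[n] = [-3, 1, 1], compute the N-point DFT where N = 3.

X[k] = Σ(n=0 to 2) x[n] · ω_3^(nk)
where ω_3 = e^(-2πi/3)

Computing each X[k]:
X[0] = -1
X[1] = -4
X[2] = -4

X = [-1, -4, -4]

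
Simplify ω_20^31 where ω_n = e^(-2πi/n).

Since ω_20^20 = 1, powers reduce modulo 20.
31 mod 20 = 11
So ω_20^31 = ω_20^11 = e^(-2πi·11/20)

ω_20^31 = ω_20^11 = -0.9511+0.3090i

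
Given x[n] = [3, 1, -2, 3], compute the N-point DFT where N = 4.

X[k] = Σ(n=0 to 3) x[n] · ω_4^(nk)
where ω_4 = e^(-2πi/4)

Computing each X[k]:
X[0] = 5
X[1] = 5+2i
X[2] = -3
X[3] = 5-2i

X = [5, 5+2i, -3, 5-2i]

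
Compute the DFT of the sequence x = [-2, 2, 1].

X[k] = Σ(n=0 to 2) x[n] · ω_3^(nk)
where ω_3 = e^(-2πi/3)

Computing each X[k]:
X[0] = 1
X[1] = -3.5000-0.8660i
X[2] = -3.5000+0.8660i

X = [1, -3.5000-0.8660i, -3.5000+0.8660i]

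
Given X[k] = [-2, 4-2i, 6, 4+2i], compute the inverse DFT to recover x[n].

x[n] = (1/4) Σ(k=0 to 3) X[k] · e^(2πikn/4)

Computing each x[n]:
x[0] = 3
x[1] = -1
x[2] = -1
x[3] = -3

x = [3, -1, -1, -3]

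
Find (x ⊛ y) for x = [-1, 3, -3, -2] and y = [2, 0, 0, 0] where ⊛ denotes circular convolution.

(x ⊛ y)[n] = Σ(m=0 to 3) x[m] · y[(n-m) mod 4]

Computing each output sample:
(x ⊛ y)[0] = -2
(x ⊛ y)[1] = 6
(x ⊛ y)[2] = -6
(x ⊛ y)[3] = -4

x ⊛ y = [-2, 6, -6, -4]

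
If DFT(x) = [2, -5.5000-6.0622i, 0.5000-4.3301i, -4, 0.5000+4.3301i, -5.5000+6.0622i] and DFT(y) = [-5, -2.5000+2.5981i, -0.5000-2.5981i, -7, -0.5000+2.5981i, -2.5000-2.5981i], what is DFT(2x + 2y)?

By linearity: DFT(2x + 2y) = 2·DFT(x) + 2·DFT(y)
= 2·[2, -5.5000-6.0622i, 0.5000-4.3301i, -4, 0.5000+4.3301i, -5.5000+6.0622i] + 2·[-5, -2.5000+2.5981i, -0.5000-2.5981i, -7, -0.5000+2.5981i, -2.5000-2.5981i]

Computing element-wise:
Z[0] = 2·(2) + 2·(-5) = -6
Z[1] = 2·(-5.5000-6.0622i) + 2·(-2.5000+2.5981i) = -16.0000-6.9282i
Z[2] = 2·(0.5000-4.3301i) + 2·(-0.5000-2.5981i) = -13.8564i
Z[3] = 2·(-4) + 2·(-7) = -22
Z[4] = 2·(0.5000+4.3301i) + 2·(-0.5000+2.5981i) = 13.8564i
Z[5] = 2·(-5.5000+6.0622i) + 2·(-2.5000-2.5981i) = -16.0000+6.9282i

DFT(2x + 2y) = 2·X + 2·Y = [-6, -16.0000-6.9282i, -13.8564i, -22, 13.8564i, -16.0000+6.9282i]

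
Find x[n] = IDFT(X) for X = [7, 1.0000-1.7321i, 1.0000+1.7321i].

x[n] = (1/3) Σ(k=0 to 2) X[k] · e^(2πikn/3)

Computing each x[n]:
x[0] = 3
x[1] = 3
x[2] = 1

x = [3, 3, 1]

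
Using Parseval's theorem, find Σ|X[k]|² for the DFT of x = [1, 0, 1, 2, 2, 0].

Parseval: Σ|x[n]|² = (1/N)Σ|X[k]|², so Σ|X[k]|² = N·Σ|x[n]|² = 6·10.0000

Σ|X[k]|² = N·Σ|x[n]|² = 6·10.0000 = 60.0000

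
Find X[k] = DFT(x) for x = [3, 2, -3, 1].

X[k] = Σ(n=0 to 3) x[n] · ω_4^(nk)
where ω_4 = e^(-2πi/4)

Computing each X[k]:
X[0] = 3
X[1] = 6-1i
X[2] = -3
X[3] = 6+1i

X = [3, 6-1i, -3, 6+1i]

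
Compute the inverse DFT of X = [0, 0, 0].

x[n] = (1/3) Σ(k=0 to 2) X[k] · e^(2πikn/3)

Computing each x[n]:
x[0] = 0
x[1] = 0
x[2] = 0

x = [0, 0, 0]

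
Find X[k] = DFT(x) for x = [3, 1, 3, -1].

X[k] = Σ(n=0 to 3) x[n] · ω_4^(nk)
where ω_4 = e^(-2πi/4)

Computing each X[k]:
X[0] = 6
X[1] = -2i
X[2] = 6
X[3] = 2i

X = [6, -2i, 6, 2i]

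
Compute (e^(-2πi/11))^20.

Since ω_11^11 = 1, powers reduce modulo 11.
20 mod 11 = 9
So ω_11^20 = ω_11^9 = e^(-2πi·9/11)

ω_11^20 = ω_11^9 = 0.4154+0.9096i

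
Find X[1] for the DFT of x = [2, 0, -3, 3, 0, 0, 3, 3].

X[1] = Σ(n=0 to 7) x[n] · ω_8^(1n) where ω_8 = e^(-2πi/8)
= (2)·ω_8^0 + (0)·ω_8^1 + (-3)·ω_8^2 + (3)·ω_8^3 + (0)·ω_8^4 + (0)·ω_8^5 + (3)·ω_8^6 + (3)·ω_8^7

X[1] = 2+6i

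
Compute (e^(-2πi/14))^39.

Since ω_14^14 = 1, powers reduce modulo 14.
39 mod 14 = 11
So ω_14^39 = ω_14^11 = e^(-2πi·11/14)

ω_14^39 = ω_14^11 = 0.2225+0.9749i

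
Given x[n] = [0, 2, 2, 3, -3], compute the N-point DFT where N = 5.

X[k] = Σ(n=0 to 4) x[n] · ω_5^(nk)
where ω_5 = e^(-2πi/5)

Computing each X[k]:
X[0] = 4
X[1] = -4.3541-4.1675i
X[2] = 2.3541-3.8900i
X[3] = 2.3541+3.8900i
X[4] = -4.3541+4.1675i

X = [4, -4.3541-4.1675i, 2.3541-3.8900i, 2.3541+3.8900i, -4.3541+4.1675i]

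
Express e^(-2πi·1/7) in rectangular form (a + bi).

ω_7^1 = e^(-2πi·1/7)
= cos(-2π·1/7) + i·sin(-2π·1/7)
= cos(-2π/7) + i·sin(-2π/7)

ω_7^1 = cos(-2π/7) + i·sin(-2π/7) = 0.6235-0.7818i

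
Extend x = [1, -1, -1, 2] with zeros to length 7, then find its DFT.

Original 4-point DFT: [1, 2+3i, -1, 2-3i]
Zero-padded 7-point DFT provides frequency interpolation.

DFT_7([x, 0, ...]) = [1, -1.2029+0.8890i, 3.3705+2.1047i, 0.8324-2.2978i, 0.8324+2.2978i, 3.3705-2.1047i, -1.2029-0.8890i]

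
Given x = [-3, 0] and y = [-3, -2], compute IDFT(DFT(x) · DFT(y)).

(x ⊛ y)[n] = Σ(m=0 to 1) x[m] · y[(n-m) mod 2]

Computing each output sample:
(x ⊛ y)[0] = 9
(x ⊛ y)[1] = 6

x ⊛ y = [9, 6]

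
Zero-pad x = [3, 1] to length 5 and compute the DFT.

Original 2-point DFT: [4, 2]
Zero-padded 5-point DFT provides frequency interpolation.

DFT_5([x, 0, ...]) = [4, 3.3090-0.9511i, 2.1910-0.5878i, 2.1910+0.5878i, 3.3090+0.9511i]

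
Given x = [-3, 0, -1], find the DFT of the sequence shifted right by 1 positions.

Time shift by 1: X_shifted[k] = ω_3^(1k) · X[k]
Shifted x = [-1, -3, 0]

DFT(x[n-1]) = [-4, 0.5000+2.5981i, 0.5000-2.5981i]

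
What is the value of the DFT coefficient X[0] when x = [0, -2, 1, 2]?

X[0] = Σ(n=0 to 3) x[n] · ω_4^0 = Σ x[n]
= (0) + (-2) + (1) + (2)

X[0] = 1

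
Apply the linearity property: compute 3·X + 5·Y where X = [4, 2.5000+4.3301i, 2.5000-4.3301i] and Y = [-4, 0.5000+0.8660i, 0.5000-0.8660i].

By linearity: DFT(3x + 5y) = 3·DFT(x) + 5·DFT(y)
= 3·[4, 2.5000+4.3301i, 2.5000-4.3301i] + 5·[-4, 0.5000+0.8660i, 0.5000-0.8660i]

Computing element-wise:
Z[0] = 3·(4) + 5·(-4) = -8
Z[1] = 3·(2.5000+4.3301i) + 5·(0.5000+0.8660i) = 10.0000+17.3203i
Z[2] = 3·(2.5000-4.3301i) + 5·(0.5000-0.8660i) = 10.0000-17.3203i

DFT(3x + 5y) = 3·X + 5·Y = [-8, 10.0000+17.3203i, 10.0000-17.3203i]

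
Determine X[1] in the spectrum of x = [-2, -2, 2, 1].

X[1] = Σ(n=0 to 3) x[n] · ω_4^(1n) where ω_4 = e^(-2πi/4)
= (-2)·ω_4^0 + (-2)·ω_4^1 + (2)·ω_4^2 + (1)·ω_4^3

X[1] = -4+3i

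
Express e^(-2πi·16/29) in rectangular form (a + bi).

ω_29^16 = e^(-2πi·16/29)
= cos(-2π·16/29) + i·sin(-2π·16/29)
= cos(-32π/29) + i·sin(-32π/29)

ω_29^16 = cos(-32π/29) + i·sin(-32π/29) = -0.9477+0.3193i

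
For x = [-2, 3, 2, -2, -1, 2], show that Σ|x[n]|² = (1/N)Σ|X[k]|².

Time domain:
Σ|x[n]|² = |-2|² + |3|² + |2|² + |-2|² + |-1|² + |2|² = 26.0000

Frequency domain:
(1/6)Σ|X[k]|² = (1/6)(|2|² + |2.0000-3.4641i|² + |-7.0000+1.7321i|² + |-4|² + |-7.0000-1.7321i|² + |2.0000+3.4641i|²) = (1/6)·156.0000 = 26.0000

Both sides agree, confirming Parseval's theorem.

Σ|x[n]|² = (1/N)Σ|X[k]|² = 26.0000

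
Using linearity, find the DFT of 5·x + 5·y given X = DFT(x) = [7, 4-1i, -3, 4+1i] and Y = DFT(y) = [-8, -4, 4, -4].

By linearity: DFT(5x + 5y) = 5·DFT(x) + 5·DFT(y)
= 5·[7, 4-1i, -3, 4+1i] + 5·[-8, -4, 4, -4]

Computing element-wise:
Z[0] = 5·(7) + 5·(-8) = -5
Z[1] = 5·(4-1i) + 5·(-4) = -5i
Z[2] = 5·(-3) + 5·(4) = 5
Z[3] = 5·(4+1i) + 5·(-4) = 5i

DFT(5x + 5y) = 5·X + 5·Y = [-5, -5i, 5, 5i]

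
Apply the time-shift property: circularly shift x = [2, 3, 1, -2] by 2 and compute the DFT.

Time shift by 2: X_shifted[k] = ω_4^(2k) · X[k]
Shifted x = [1, -2, 2, 3]

DFT(x[n-2]) = [4, -1+5i, 2, -1-5i]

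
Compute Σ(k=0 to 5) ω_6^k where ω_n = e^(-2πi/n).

Sum of all nth roots of unity equals 0 for n > 1 (geometric series with r ≠ 1).

0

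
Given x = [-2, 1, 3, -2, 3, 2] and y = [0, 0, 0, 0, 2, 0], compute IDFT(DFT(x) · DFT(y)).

(x ⊛ y)[n] = Σ(m=0 to 5) x[m] · y[(n-m) mod 6]

Computing each output sample:
(x ⊛ y)[0] = 6
(x ⊛ y)[1] = -4
(x ⊛ y)[2] = 6
(x ⊛ y)[3] = 4
(x ⊛ y)[4] = -4
(x ⊛ y)[5] = 2

x ⊛ y = [6, -4, 6, 4, -4, 2]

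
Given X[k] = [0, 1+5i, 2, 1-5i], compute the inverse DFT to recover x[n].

x[n] = (1/4) Σ(k=0 to 3) X[k] · e^(2πikn/4)

Computing each x[n]:
x[0] = 1
x[1] = -3
x[2] = 0
x[3] = 2

x = [1, -3, 0, 2]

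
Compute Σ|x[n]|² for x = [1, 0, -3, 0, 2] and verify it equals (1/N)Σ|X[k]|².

Time domain:
Σ|x[n]|² = |1|² + |0|² + |-3|² + |0|² + |2|² = 14.0000

Frequency domain:
(1/5)Σ|X[k]|² = (1/5)(|0|² + |4.0451+3.6655i|² + |-1.5451-1.6776i|² + |-1.5451+1.6776i|² + |4.0451-3.6655i|²) = (1/5)·70.0000 = 14.0000

Both sides agree, confirming Parseval's theorem.

Σ|x[n]|² = (1/N)Σ|X[k]|² = 14.0000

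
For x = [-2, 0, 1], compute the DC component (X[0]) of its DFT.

X[0] = Σ(n=0 to 2) x[n] · ω_3^0 = Σ x[n]
= (-2) + (0) + (1)

X[0] = -1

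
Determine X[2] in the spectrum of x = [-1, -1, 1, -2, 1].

X[2] = Σ(n=0 to 4) x[n] · ω_5^(2n) where ω_5 = e^(-2πi/5)
= (-1)·ω_5^0 + (-1)·ω_5^2 + (1)·ω_5^4 + (-2)·ω_5^6 + (1)·ω_5^8

X[2] = -1.3090+4.0287i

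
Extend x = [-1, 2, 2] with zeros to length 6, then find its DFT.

Original 3-point DFT: [3, -3, -3]
Zero-padded 6-point DFT provides frequency interpolation.

DFT_6([x, 0, ...]) = [3, -1.0000-3.4641i, -3, -1, -3, -1.0000+3.4641i]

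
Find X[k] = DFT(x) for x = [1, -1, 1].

X[k] = Σ(n=0 to 2) x[n] · ω_3^(nk)
where ω_3 = e^(-2πi/3)

Computing each X[k]:
X[0] = 1
X[1] = 1.0000+1.7321i
X[2] = 1.0000-1.7321i

X = [1, 1.0000+1.7321i, 1.0000-1.7321i]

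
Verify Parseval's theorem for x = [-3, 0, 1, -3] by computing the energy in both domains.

Time domain:
Σ|x[n]|² = |-3|² + |0|² + |1|² + |-3|² = 19.0000

Frequency domain:
(1/4)Σ|X[k]|² = (1/4)(|-5|² + |-4-3i|² + |1|² + |-4+3i|²) = (1/4)·76.0000 = 19.0000

Both sides agree, confirming Parseval's theorem.

Σ|x[n]|² = (1/N)Σ|X[k]|² = 19.0000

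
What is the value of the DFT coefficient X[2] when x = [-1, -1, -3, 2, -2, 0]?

X[2] = Σ(n=0 to 5) x[n] · ω_6^(2n) where ω_6 = e^(-2πi/6)
= (-1)·ω_6^0 + (-1)·ω_6^2 + (-3)·ω_6^4 + (2)·ω_6^6 + (-2)·ω_6^8 + (0)·ω_6^10

X[2] = 4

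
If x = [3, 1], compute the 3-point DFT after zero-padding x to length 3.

Original 2-point DFT: [4, 2]
Zero-padded 3-point DFT provides frequency interpolation.

DFT_3([x, 0, ...]) = [4, 2.5000-0.8660i, 2.5000+0.8660i]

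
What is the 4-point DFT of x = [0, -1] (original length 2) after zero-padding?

Original 2-point DFT: [-1, 1]
Zero-padded 4-point DFT provides frequency interpolation.

DFT_4([x, 0, ...]) = [-1, 1i, 1, -1i]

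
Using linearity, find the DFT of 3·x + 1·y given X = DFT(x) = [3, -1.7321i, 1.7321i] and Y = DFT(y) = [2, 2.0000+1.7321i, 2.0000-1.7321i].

By linearity: DFT(3x + 1y) = 3·DFT(x) + 1·DFT(y)
= 3·[3, -1.7321i, 1.7321i] + 1·[2, 2.0000+1.7321i, 2.0000-1.7321i]

Computing element-wise:
Z[0] = 3·(3) + 1·(2) = 11
Z[1] = 3·(-1.7321i) + 1·(2.0000+1.7321i) = 2.0000-3.4642i
Z[2] = 3·(1.7321i) + 1·(2.0000-1.7321i) = 2.0000+3.4642i

DFT(3x + 1y) = 3·X + 1·Y = [11, 2.0000-3.4642i, 2.0000+3.4642i]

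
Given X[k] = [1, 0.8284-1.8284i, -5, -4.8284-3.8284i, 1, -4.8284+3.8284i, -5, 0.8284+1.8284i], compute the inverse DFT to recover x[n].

x[n] = (1/8) Σ(k=0 to 7) X[k] · e^(2πikn/8)

Computing each x[n]:
x[0] = -2
x[1] = 2
x[2] = 1
x[3] = 0
x[4] = 0
x[5] = -2
x[6] = 2
x[7] = 0

x = [-2, 2, 1, 0, 0, -2, 2, 0]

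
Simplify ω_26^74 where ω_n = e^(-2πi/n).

Since ω_26^26 = 1, powers reduce modulo 26.
74 mod 26 = 22
So ω_26^74 = ω_26^22 = e^(-2πi·22/26)

ω_26^74 = ω_26^22 = 0.5681+0.8230i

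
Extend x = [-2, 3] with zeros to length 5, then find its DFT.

Original 2-point DFT: [1, -5]
Zero-padded 5-point DFT provides frequency interpolation.

DFT_5([x, 0, ...]) = [1, -1.0729-2.8532i, -4.4271-1.7634i, -4.4271+1.7634i, -1.0729+2.8532i]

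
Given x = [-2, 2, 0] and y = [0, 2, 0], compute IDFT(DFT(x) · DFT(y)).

(x ⊛ y)[n] = Σ(m=0 to 2) x[m] · y[(n-m) mod 3]

Computing each output sample:
(x ⊛ y)[0] = 0
(x ⊛ y)[1] = -4
(x ⊛ y)[2] = 4

x ⊛ y = [0, -4, 4]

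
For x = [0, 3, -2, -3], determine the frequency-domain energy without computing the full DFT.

Parseval: Σ|x[n]|² = (1/N)Σ|X[k]|², so Σ|X[k]|² = N·Σ|x[n]|² = 4·22.0000

Σ|X[k]|² = N·Σ|x[n]|² = 4·22.0000 = 88.0000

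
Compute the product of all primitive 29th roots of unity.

The primitive 29th roots of unity are ω_29^k for k coprime to 29: k ∈ {1, 2, 3, 4, 5, 6, 7, 8, 9, 10, 11, 12, 13, 14, 15, 16, 17, 18, 19, 20, 21, 22, 23, 24, 25, 26, 27, 28}
Their product equals the constant term of the cyclotomic polynomial Φ_29(x) up to sign.
For n ≥ 3, the product of all primitive nth roots of unity is 1. (For n=1 it is 1; for n=2 it is -1.)

1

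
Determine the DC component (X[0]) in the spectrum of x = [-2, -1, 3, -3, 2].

X[0] = Σ(n=0 to 4) x[n] · ω_5^0 = Σ x[n]
= (-2) + (-1) + (3) + (-3) + (2)

X[0] = -1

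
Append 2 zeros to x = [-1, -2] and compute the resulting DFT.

Original 2-point DFT: [-3, 1]
Zero-padded 4-point DFT provides frequency interpolation.

DFT_4([x, 0, ...]) = [-3, -1+2i, 1, -1-2i]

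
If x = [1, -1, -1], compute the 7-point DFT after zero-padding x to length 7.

Original 3-point DFT: [-1, 2, 2]
Zero-padded 7-point DFT provides frequency interpolation.

DFT_7([x, 0, ...]) = [-1, 0.5990+1.7568i, 2.1235+0.5410i, 1.2775-0.3479i, 1.2775+0.3479i, 2.1235-0.5410i, 0.5990-1.7568i]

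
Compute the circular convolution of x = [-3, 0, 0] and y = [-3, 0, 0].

(x ⊛ y)[n] = Σ(m=0 to 2) x[m] · y[(n-m) mod 3]

Computing each output sample:
(x ⊛ y)[0] = 9
(x ⊛ y)[1] = 0
(x ⊛ y)[2] = 0

x ⊛ y = [9, 0, 0]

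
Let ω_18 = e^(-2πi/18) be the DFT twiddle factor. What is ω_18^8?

ω_18^8 = e^(-2πi·8/18)
= cos(-2π·8/18) + i·sin(-2π·8/18)
= cos(-16π/18) + i·sin(-16π/18)

ω_18^8 = cos(-16π/18) + i·sin(-16π/18) = -0.9397-0.3420i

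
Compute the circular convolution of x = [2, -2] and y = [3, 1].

(x ⊛ y)[n] = Σ(m=0 to 1) x[m] · y[(n-m) mod 2]

Computing each output sample:
(x ⊛ y)[0] = 4
(x ⊛ y)[1] = -4

x ⊛ y = [4, -4]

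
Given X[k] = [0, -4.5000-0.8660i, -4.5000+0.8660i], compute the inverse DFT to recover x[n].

x[n] = (1/3) Σ(k=0 to 2) X[k] · e^(2πikn/3)

Computing each x[n]:
x[0] = -3
x[1] = 2
x[2] = 1

x = [-3, 2, 1]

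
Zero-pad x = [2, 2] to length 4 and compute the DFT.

Original 2-point DFT: [4, 0]
Zero-padded 4-point DFT provides frequency interpolation.

DFT_4([x, 0, ...]) = [4, 2-2i, 0, 2+2i]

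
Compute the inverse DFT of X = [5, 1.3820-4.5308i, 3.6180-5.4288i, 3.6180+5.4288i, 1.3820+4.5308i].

x[n] = (1/5) Σ(k=0 to 4) X[k] · e^(2πikn/5)

Computing each x[n]:
x[0] = 3
x[1] = 3
x[2] = 0
x[3] = 2
x[4] = -3

x = [3, 3, 0, 2, -3]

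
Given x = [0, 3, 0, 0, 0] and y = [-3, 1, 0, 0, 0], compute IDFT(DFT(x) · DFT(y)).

(x ⊛ y)[n] = Σ(m=0 to 4) x[m] · y[(n-m) mod 5]

Computing each output sample:
(x ⊛ y)[0] = 0
(x ⊛ y)[1] = -9
(x ⊛ y)[2] = 3
(x ⊛ y)[3] = 0
(x ⊛ y)[4] = 0

x ⊛ y = [0, -9, 3, 0, 0]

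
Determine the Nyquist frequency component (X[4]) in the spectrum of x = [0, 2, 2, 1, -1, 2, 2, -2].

X[4] = Σ(n=0 to 7) x[n] · ω_8^(4n) where ω_8 = e^(-2πi/8)
= (0)·ω_8^0 + (2)·ω_8^4 + (2)·ω_8^8 + (1)·ω_8^12 + (-1)·ω_8^16 + (2)·ω_8^20 + (2)·ω_8^24 + (-2)·ω_8^28

X[4] = 0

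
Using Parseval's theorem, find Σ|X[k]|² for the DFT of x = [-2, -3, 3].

Parseval: Σ|x[n]|² = (1/N)Σ|X[k]|², so Σ|X[k]|² = N·Σ|x[n]|² = 3·22.0000

Σ|X[k]|² = N·Σ|x[n]|² = 3·22.0000 = 66.0000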